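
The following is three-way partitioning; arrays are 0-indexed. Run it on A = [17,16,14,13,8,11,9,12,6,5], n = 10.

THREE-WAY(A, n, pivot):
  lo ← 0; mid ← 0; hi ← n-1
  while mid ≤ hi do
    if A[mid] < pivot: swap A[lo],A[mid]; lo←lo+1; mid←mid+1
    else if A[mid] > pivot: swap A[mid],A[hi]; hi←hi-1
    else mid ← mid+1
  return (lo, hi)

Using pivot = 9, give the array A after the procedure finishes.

[5,6,8,9,11,13,12,14,16,17]

pivot = 9; lo=0, mid=0, hi=9
A[mid]=17>9: swap A[0],A[9]; hi=8 → [5,16,14,13,8,11,9,12,6,17]
A[mid]=5<9: swap A[0],A[0]; lo=1,mid=1 → [5,16,14,13,8,11,9,12,6,17]
A[mid]=16>9: swap A[1],A[8]; hi=7 → [5,6,14,13,8,11,9,12,16,17]
A[mid]=6<9: swap A[1],A[1]; lo=2,mid=2 → [5,6,14,13,8,11,9,12,16,17]
A[mid]=14>9: swap A[2],A[7]; hi=6 → [5,6,12,13,8,11,9,14,16,17]
A[mid]=12>9: swap A[2],A[6]; hi=5 → [5,6,9,13,8,11,12,14,16,17]
A[mid]=9=9: mid=3
A[mid]=13>9: swap A[3],A[5]; hi=4 → [5,6,9,11,8,13,12,14,16,17]
A[mid]=11>9: swap A[3],A[4]; hi=3 → [5,6,9,8,11,13,12,14,16,17]
A[mid]=8<9: swap A[2],A[3]; lo=3,mid=4 → [5,6,8,9,11,13,12,14,16,17]
end: lo=3, hi=3; A = [5,6,8,9,11,13,12,14,16,17]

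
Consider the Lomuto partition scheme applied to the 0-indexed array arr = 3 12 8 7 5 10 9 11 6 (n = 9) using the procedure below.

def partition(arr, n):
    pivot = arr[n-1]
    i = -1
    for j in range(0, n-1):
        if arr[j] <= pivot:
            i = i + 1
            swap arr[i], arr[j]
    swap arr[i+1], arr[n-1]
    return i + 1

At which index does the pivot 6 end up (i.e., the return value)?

pivot=6, i=-1
j=0: 3≤6, i=0, swap(0,0) ⇒ 3 12 8 7 5 10 9 11 6
j=1: 12>6, skip
j=2: 8>6, skip
j=3: 7>6, skip
j=4: 5≤6, i=1, swap(1,4) ⇒ 3 5 8 7 12 10 9 11 6
j=5: 10>6, skip
j=6: 9>6, skip
j=7: 11>6, skip
swap(2,8) ⇒ 3 5 6 7 12 10 9 11 8; return 2

2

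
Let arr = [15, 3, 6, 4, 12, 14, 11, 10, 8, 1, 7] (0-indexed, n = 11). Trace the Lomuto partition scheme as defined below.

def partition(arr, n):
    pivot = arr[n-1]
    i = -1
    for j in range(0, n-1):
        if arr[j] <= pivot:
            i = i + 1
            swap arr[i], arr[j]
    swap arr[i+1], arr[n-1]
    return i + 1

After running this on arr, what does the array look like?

pivot = arr[10] = 7; i = -1
j=0: arr[0]=15 > 7 → no swap
j=1: arr[1]=3 ≤ 7 → i=0, swap arr[0],arr[1] → [3, 15, 6, 4, 12, 14, 11, 10, 8, 1, 7]
j=2: arr[2]=6 ≤ 7 → i=1, swap arr[1],arr[2] → [3, 6, 15, 4, 12, 14, 11, 10, 8, 1, 7]
j=3: arr[3]=4 ≤ 7 → i=2, swap arr[2],arr[3] → [3, 6, 4, 15, 12, 14, 11, 10, 8, 1, 7]
j=4: arr[4]=12 > 7 → no swap
j=5: arr[5]=14 > 7 → no swap
j=6: arr[6]=11 > 7 → no swap
j=7: arr[7]=10 > 7 → no swap
j=8: arr[8]=8 > 7 → no swap
j=9: arr[9]=1 ≤ 7 → i=3, swap arr[3],arr[9] → [3, 6, 4, 1, 12, 14, 11, 10, 8, 15, 7]
final swap arr[4],arr[10] → [3, 6, 4, 1, 7, 14, 11, 10, 8, 15, 12]; return 4

[3, 6, 4, 1, 7, 14, 11, 10, 8, 15, 12]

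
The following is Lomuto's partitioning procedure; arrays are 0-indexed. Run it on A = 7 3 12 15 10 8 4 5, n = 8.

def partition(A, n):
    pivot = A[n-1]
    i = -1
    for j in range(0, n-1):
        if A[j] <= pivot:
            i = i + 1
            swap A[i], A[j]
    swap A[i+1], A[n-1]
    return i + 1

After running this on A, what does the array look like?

3 4 5 15 10 8 7 12

pivot = A[7] = 5; i = -1
j=0: A[0]=7 > 5 → no swap
j=1: A[1]=3 ≤ 5 → i=0, swap A[0],A[1] → 3 7 12 15 10 8 4 5
j=2: A[2]=12 > 5 → no swap
j=3: A[3]=15 > 5 → no swap
j=4: A[4]=10 > 5 → no swap
j=5: A[5]=8 > 5 → no swap
j=6: A[6]=4 ≤ 5 → i=1, swap A[1],A[6] → 3 4 12 15 10 8 7 5
final swap A[2],A[7] → 3 4 5 15 10 8 7 12; return 2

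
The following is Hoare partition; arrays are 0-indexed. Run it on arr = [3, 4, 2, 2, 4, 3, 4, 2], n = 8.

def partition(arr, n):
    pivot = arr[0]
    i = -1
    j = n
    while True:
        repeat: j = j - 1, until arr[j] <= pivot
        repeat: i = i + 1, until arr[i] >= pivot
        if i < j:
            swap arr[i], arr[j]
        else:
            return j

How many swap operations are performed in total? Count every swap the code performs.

2

pivot=3
j stops at 7 (2), i stops at 0 (3); swap ⇒ [2, 4, 2, 2, 4, 3, 4, 3]
j stops at 5 (3), i stops at 1 (4); swap ⇒ [2, 3, 2, 2, 4, 4, 4, 3]
j stops at 3, i stops at 4; i≥j ⇒ return 3. arr=[2, 3, 2, 2, 4, 4, 4, 3]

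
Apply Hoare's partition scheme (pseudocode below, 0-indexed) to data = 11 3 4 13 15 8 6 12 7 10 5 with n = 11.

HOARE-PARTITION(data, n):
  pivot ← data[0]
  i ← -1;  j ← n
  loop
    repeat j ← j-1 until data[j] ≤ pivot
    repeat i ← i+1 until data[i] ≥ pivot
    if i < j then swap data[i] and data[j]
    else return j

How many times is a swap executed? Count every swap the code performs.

3

pivot=11
j stops at 10 (5), i stops at 0 (11); swap ⇒ 5 3 4 13 15 8 6 12 7 10 11
j stops at 9 (10), i stops at 3 (13); swap ⇒ 5 3 4 10 15 8 6 12 7 13 11
j stops at 8 (7), i stops at 4 (15); swap ⇒ 5 3 4 10 7 8 6 12 15 13 11
j stops at 6, i stops at 7; i≥j ⇒ return 6. data=5 3 4 10 7 8 6 12 15 13 11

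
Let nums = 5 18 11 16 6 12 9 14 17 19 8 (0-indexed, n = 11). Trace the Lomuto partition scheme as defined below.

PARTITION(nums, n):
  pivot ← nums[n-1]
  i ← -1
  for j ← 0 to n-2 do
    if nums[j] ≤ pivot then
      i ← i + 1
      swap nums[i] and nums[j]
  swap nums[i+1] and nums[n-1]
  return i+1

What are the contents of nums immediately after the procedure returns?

pivot = nums[10] = 8; i = -1
j=0: nums[0]=5 ≤ 8 → i=0, swap nums[0],nums[0] (no change) → 5 18 11 16 6 12 9 14 17 19 8
j=1: nums[1]=18 > 8 → no swap
j=2: nums[2]=11 > 8 → no swap
j=3: nums[3]=16 > 8 → no swap
j=4: nums[4]=6 ≤ 8 → i=1, swap nums[1],nums[4] → 5 6 11 16 18 12 9 14 17 19 8
j=5: nums[5]=12 > 8 → no swap
j=6: nums[6]=9 > 8 → no swap
j=7: nums[7]=14 > 8 → no swap
j=8: nums[8]=17 > 8 → no swap
j=9: nums[9]=19 > 8 → no swap
final swap nums[2],nums[10] → 5 6 8 16 18 12 9 14 17 19 11; return 2

5 6 8 16 18 12 9 14 17 19 11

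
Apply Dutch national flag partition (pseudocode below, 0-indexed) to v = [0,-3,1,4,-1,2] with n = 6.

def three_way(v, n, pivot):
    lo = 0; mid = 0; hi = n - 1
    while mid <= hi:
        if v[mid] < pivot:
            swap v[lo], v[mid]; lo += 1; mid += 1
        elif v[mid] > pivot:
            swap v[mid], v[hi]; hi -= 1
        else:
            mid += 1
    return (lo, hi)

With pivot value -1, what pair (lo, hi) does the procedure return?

(1, 1)

lo=0 mid=0 hi=5
0>-1: swap(0,5), hi=4 ⇒ [2,-3,1,4,-1,0]
2>-1: swap(0,4), hi=3 ⇒ [-1,-3,1,4,2,0]
-1=-1: mid=1
-3<-1: swap(0,1), lo=1 mid=2 ⇒ [-3,-1,1,4,2,0]
1>-1: swap(2,3), hi=2 ⇒ [-3,-1,4,1,2,0]
4>-1: swap(2,2), hi=1 ⇒ [-3,-1,4,1,2,0]
done. lo=1 hi=1; v=[-3,-1,4,1,2,0]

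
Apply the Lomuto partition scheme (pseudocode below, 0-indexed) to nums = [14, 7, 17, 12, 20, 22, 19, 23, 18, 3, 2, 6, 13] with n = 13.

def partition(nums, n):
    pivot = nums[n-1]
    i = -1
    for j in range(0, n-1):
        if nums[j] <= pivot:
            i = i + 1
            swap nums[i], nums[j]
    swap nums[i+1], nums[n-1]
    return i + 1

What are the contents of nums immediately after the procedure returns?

pivot=13, i=-1
j=0: 14>13, skip
j=1: 7≤13, i=0, swap(0,1) ⇒ [7, 14, 17, 12, 20, 22, 19, 23, 18, 3, 2, 6, 13]
j=2: 17>13, skip
j=3: 12≤13, i=1, swap(1,3) ⇒ [7, 12, 17, 14, 20, 22, 19, 23, 18, 3, 2, 6, 13]
j=4: 20>13, skip
j=5: 22>13, skip
j=6: 19>13, skip
j=7: 23>13, skip
j=8: 18>13, skip
j=9: 3≤13, i=2, swap(2,9) ⇒ [7, 12, 3, 14, 20, 22, 19, 23, 18, 17, 2, 6, 13]
j=10: 2≤13, i=3, swap(3,10) ⇒ [7, 12, 3, 2, 20, 22, 19, 23, 18, 17, 14, 6, 13]
j=11: 6≤13, i=4, swap(4,11) ⇒ [7, 12, 3, 2, 6, 22, 19, 23, 18, 17, 14, 20, 13]
swap(5,12) ⇒ [7, 12, 3, 2, 6, 13, 19, 23, 18, 17, 14, 20, 22]; return 5

[7, 12, 3, 2, 6, 13, 19, 23, 18, 17, 14, 20, 22]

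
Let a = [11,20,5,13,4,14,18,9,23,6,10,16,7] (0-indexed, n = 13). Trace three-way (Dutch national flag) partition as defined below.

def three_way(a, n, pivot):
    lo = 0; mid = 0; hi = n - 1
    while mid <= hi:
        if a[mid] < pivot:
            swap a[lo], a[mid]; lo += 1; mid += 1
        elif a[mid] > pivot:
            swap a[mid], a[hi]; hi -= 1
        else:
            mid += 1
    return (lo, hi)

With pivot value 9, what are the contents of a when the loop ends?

[7,6,5,4,9,18,14,23,13,10,16,20,11]

pivot = 9; lo=0, mid=0, hi=12
a[mid]=11>9: swap a[0],a[12]; hi=11 → [7,20,5,13,4,14,18,9,23,6,10,16,11]
a[mid]=7<9: swap a[0],a[0]; lo=1,mid=1 → [7,20,5,13,4,14,18,9,23,6,10,16,11]
a[mid]=20>9: swap a[1],a[11]; hi=10 → [7,16,5,13,4,14,18,9,23,6,10,20,11]
a[mid]=16>9: swap a[1],a[10]; hi=9 → [7,10,5,13,4,14,18,9,23,6,16,20,11]
a[mid]=10>9: swap a[1],a[9]; hi=8 → [7,6,5,13,4,14,18,9,23,10,16,20,11]
a[mid]=6<9: swap a[1],a[1]; lo=2,mid=2 → [7,6,5,13,4,14,18,9,23,10,16,20,11]
a[mid]=5<9: swap a[2],a[2]; lo=3,mid=3 → [7,6,5,13,4,14,18,9,23,10,16,20,11]
a[mid]=13>9: swap a[3],a[8]; hi=7 → [7,6,5,23,4,14,18,9,13,10,16,20,11]
a[mid]=23>9: swap a[3],a[7]; hi=6 → [7,6,5,9,4,14,18,23,13,10,16,20,11]
a[mid]=9=9: mid=4
a[mid]=4<9: swap a[3],a[4]; lo=4,mid=5 → [7,6,5,4,9,14,18,23,13,10,16,20,11]
a[mid]=14>9: swap a[5],a[6]; hi=5 → [7,6,5,4,9,18,14,23,13,10,16,20,11]
a[mid]=18>9: swap a[5],a[5]; hi=4 → [7,6,5,4,9,18,14,23,13,10,16,20,11]
end: lo=4, hi=4; a = [7,6,5,4,9,18,14,23,13,10,16,20,11]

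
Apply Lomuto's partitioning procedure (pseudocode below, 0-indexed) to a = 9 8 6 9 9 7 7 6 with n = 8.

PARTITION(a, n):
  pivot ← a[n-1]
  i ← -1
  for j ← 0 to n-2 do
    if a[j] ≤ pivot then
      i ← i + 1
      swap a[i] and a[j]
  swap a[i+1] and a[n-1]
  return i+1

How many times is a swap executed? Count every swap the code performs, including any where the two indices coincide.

2

pivot=6, i=-1
j=0: 9>6, skip
j=1: 8>6, skip
j=2: 6≤6, i=0, swap(0,2) ⇒ 6 8 9 9 9 7 7 6
j=3: 9>6, skip
j=4: 9>6, skip
j=5: 7>6, skip
j=6: 7>6, skip
swap(1,7) ⇒ 6 6 9 9 9 7 7 8; return 1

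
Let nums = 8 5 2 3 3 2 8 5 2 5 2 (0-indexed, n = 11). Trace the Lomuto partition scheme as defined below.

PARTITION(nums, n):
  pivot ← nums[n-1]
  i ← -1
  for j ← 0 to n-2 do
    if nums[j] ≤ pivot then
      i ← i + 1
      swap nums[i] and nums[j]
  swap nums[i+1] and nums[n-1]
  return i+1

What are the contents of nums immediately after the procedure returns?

pivot=2, i=-1
j=0: 8>2, skip
j=1: 5>2, skip
j=2: 2≤2, i=0, swap(0,2) ⇒ 2 5 8 3 3 2 8 5 2 5 2
j=3: 3>2, skip
j=4: 3>2, skip
j=5: 2≤2, i=1, swap(1,5) ⇒ 2 2 8 3 3 5 8 5 2 5 2
j=6: 8>2, skip
j=7: 5>2, skip
j=8: 2≤2, i=2, swap(2,8) ⇒ 2 2 2 3 3 5 8 5 8 5 2
j=9: 5>2, skip
swap(3,10) ⇒ 2 2 2 2 3 5 8 5 8 5 3; return 3

2 2 2 2 3 5 8 5 8 5 3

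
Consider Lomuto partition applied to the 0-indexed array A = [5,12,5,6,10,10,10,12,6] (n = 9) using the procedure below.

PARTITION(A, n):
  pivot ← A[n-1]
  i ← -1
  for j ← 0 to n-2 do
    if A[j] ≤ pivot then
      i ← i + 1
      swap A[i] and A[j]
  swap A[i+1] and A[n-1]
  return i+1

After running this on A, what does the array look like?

pivot = A[8] = 6; i = -1
j=0: A[0]=5 ≤ 6 → i=0, swap A[0],A[0] (no change) → [5,12,5,6,10,10,10,12,6]
j=1: A[1]=12 > 6 → no swap
j=2: A[2]=5 ≤ 6 → i=1, swap A[1],A[2] → [5,5,12,6,10,10,10,12,6]
j=3: A[3]=6 ≤ 6 → i=2, swap A[2],A[3] → [5,5,6,12,10,10,10,12,6]
j=4: A[4]=10 > 6 → no swap
j=5: A[5]=10 > 6 → no swap
j=6: A[6]=10 > 6 → no swap
j=7: A[7]=12 > 6 → no swap
final swap A[3],A[8] → [5,5,6,6,10,10,10,12,12]; return 3

[5,5,6,6,10,10,10,12,12]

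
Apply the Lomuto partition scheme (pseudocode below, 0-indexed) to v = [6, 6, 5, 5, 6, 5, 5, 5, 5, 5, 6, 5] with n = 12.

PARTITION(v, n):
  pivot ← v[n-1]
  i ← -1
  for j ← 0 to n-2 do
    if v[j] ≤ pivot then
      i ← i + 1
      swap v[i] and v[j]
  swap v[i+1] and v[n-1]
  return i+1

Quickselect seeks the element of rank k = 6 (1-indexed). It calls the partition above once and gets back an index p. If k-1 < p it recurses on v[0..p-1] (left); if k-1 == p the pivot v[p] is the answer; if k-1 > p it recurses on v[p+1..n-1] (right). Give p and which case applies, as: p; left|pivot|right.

7; left

pivot = v[11] = 5; i = -1
j=0: v[0]=6 > 5 → no swap
j=1: v[1]=6 > 5 → no swap
j=2: v[2]=5 ≤ 5 → i=0, swap v[0],v[2] → [5, 6, 6, 5, 6, 5, 5, 5, 5, 5, 6, 5]
j=3: v[3]=5 ≤ 5 → i=1, swap v[1],v[3] → [5, 5, 6, 6, 6, 5, 5, 5, 5, 5, 6, 5]
j=4: v[4]=6 > 5 → no swap
j=5: v[5]=5 ≤ 5 → i=2, swap v[2],v[5] → [5, 5, 5, 6, 6, 6, 5, 5, 5, 5, 6, 5]
j=6: v[6]=5 ≤ 5 → i=3, swap v[3],v[6] → [5, 5, 5, 5, 6, 6, 6, 5, 5, 5, 6, 5]
j=7: v[7]=5 ≤ 5 → i=4, swap v[4],v[7] → [5, 5, 5, 5, 5, 6, 6, 6, 5, 5, 6, 5]
j=8: v[8]=5 ≤ 5 → i=5, swap v[5],v[8] → [5, 5, 5, 5, 5, 5, 6, 6, 6, 5, 6, 5]
j=9: v[9]=5 ≤ 5 → i=6, swap v[6],v[9] → [5, 5, 5, 5, 5, 5, 5, 6, 6, 6, 6, 5]
j=10: v[10]=6 > 5 → no swap
final swap v[7],v[11] → [5, 5, 5, 5, 5, 5, 5, 5, 6, 6, 6, 6]; return 7
p = 7; k-1 = 5 < 7 ⇒ left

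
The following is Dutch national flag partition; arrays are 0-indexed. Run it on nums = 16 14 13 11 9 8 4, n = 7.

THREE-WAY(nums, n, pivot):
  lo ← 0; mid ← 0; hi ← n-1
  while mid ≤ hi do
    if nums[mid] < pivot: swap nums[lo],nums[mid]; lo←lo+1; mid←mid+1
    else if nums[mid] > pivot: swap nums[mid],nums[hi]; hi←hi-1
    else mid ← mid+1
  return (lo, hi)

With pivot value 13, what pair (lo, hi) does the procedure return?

lo=0 mid=0 hi=6
16>13: swap(0,6), hi=5 ⇒ 4 14 13 11 9 8 16
4<13: swap(0,0), lo=1 mid=1 ⇒ 4 14 13 11 9 8 16
14>13: swap(1,5), hi=4 ⇒ 4 8 13 11 9 14 16
8<13: swap(1,1), lo=2 mid=2 ⇒ 4 8 13 11 9 14 16
13=13: mid=3
11<13: swap(2,3), lo=3 mid=4 ⇒ 4 8 11 13 9 14 16
9<13: swap(3,4), lo=4 mid=5 ⇒ 4 8 11 9 13 14 16
done. lo=4 hi=4; nums=4 8 11 9 13 14 16

(4, 4)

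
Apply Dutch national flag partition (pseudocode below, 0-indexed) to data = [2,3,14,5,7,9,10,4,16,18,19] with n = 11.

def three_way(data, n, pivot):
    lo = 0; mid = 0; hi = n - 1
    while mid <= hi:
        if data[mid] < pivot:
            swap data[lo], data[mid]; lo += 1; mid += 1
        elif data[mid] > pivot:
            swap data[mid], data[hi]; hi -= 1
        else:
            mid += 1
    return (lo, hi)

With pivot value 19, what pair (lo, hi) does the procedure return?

(10, 10)

lo=0 mid=0 hi=10
2<19: swap(0,0), lo=1 mid=1 ⇒ [2,3,14,5,7,9,10,4,16,18,19]
3<19: swap(1,1), lo=2 mid=2 ⇒ [2,3,14,5,7,9,10,4,16,18,19]
14<19: swap(2,2), lo=3 mid=3 ⇒ [2,3,14,5,7,9,10,4,16,18,19]
5<19: swap(3,3), lo=4 mid=4 ⇒ [2,3,14,5,7,9,10,4,16,18,19]
7<19: swap(4,4), lo=5 mid=5 ⇒ [2,3,14,5,7,9,10,4,16,18,19]
9<19: swap(5,5), lo=6 mid=6 ⇒ [2,3,14,5,7,9,10,4,16,18,19]
10<19: swap(6,6), lo=7 mid=7 ⇒ [2,3,14,5,7,9,10,4,16,18,19]
4<19: swap(7,7), lo=8 mid=8 ⇒ [2,3,14,5,7,9,10,4,16,18,19]
16<19: swap(8,8), lo=9 mid=9 ⇒ [2,3,14,5,7,9,10,4,16,18,19]
18<19: swap(9,9), lo=10 mid=10 ⇒ [2,3,14,5,7,9,10,4,16,18,19]
19=19: mid=11
done. lo=10 hi=10; data=[2,3,14,5,7,9,10,4,16,18,19]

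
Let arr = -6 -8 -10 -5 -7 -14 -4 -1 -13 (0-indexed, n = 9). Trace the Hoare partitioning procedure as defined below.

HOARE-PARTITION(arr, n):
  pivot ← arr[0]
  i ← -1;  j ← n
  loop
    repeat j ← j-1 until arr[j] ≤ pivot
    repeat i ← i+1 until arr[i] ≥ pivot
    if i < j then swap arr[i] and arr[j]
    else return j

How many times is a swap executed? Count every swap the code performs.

pivot = arr[0] = -6; i = -1, j = 9
j→8 (arr[8]=-13≤-6), i→0 (arr[0]=-6≥-6); i<j, swap → -13 -8 -10 -5 -7 -14 -4 -1 -6
j→5 (arr[5]=-14≤-6), i→3 (arr[3]=-5≥-6); i<j, swap → -13 -8 -10 -14 -7 -5 -4 -1 -6
j→4, i→5; i≥j, return j=4. arr = -13 -8 -10 -14 -7 -5 -4 -1 -6

2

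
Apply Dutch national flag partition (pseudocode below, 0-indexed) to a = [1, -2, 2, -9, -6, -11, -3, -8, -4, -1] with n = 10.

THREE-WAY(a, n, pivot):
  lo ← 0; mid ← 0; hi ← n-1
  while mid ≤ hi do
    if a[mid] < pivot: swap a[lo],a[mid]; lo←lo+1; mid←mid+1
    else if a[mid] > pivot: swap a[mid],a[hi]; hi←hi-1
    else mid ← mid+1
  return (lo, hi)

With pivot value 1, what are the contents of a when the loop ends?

[-2, -1, -9, -6, -11, -3, -8, -4, 1, 2]

lo=0 mid=0 hi=9
1=1: mid=1
-2<1: swap(0,1), lo=1 mid=2 ⇒ [-2, 1, 2, -9, -6, -11, -3, -8, -4, -1]
2>1: swap(2,9), hi=8 ⇒ [-2, 1, -1, -9, -6, -11, -3, -8, -4, 2]
-1<1: swap(1,2), lo=2 mid=3 ⇒ [-2, -1, 1, -9, -6, -11, -3, -8, -4, 2]
-9<1: swap(2,3), lo=3 mid=4 ⇒ [-2, -1, -9, 1, -6, -11, -3, -8, -4, 2]
-6<1: swap(3,4), lo=4 mid=5 ⇒ [-2, -1, -9, -6, 1, -11, -3, -8, -4, 2]
-11<1: swap(4,5), lo=5 mid=6 ⇒ [-2, -1, -9, -6, -11, 1, -3, -8, -4, 2]
-3<1: swap(5,6), lo=6 mid=7 ⇒ [-2, -1, -9, -6, -11, -3, 1, -8, -4, 2]
-8<1: swap(6,7), lo=7 mid=8 ⇒ [-2, -1, -9, -6, -11, -3, -8, 1, -4, 2]
-4<1: swap(7,8), lo=8 mid=9 ⇒ [-2, -1, -9, -6, -11, -3, -8, -4, 1, 2]
done. lo=8 hi=8; a=[-2, -1, -9, -6, -11, -3, -8, -4, 1, 2]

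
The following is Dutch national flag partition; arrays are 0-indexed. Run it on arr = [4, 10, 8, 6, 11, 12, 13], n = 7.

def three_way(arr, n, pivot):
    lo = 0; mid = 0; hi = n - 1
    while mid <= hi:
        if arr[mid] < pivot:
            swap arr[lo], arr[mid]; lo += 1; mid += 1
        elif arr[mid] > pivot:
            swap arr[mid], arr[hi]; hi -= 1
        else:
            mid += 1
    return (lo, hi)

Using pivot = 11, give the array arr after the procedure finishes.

pivot = 11; lo=0, mid=0, hi=6
arr[mid]=4<11: swap arr[0],arr[0]; lo=1,mid=1 → [4, 10, 8, 6, 11, 12, 13]
arr[mid]=10<11: swap arr[1],arr[1]; lo=2,mid=2 → [4, 10, 8, 6, 11, 12, 13]
arr[mid]=8<11: swap arr[2],arr[2]; lo=3,mid=3 → [4, 10, 8, 6, 11, 12, 13]
arr[mid]=6<11: swap arr[3],arr[3]; lo=4,mid=4 → [4, 10, 8, 6, 11, 12, 13]
arr[mid]=11=11: mid=5
arr[mid]=12>11: swap arr[5],arr[6]; hi=5 → [4, 10, 8, 6, 11, 13, 12]
arr[mid]=13>11: swap arr[5],arr[5]; hi=4 → [4, 10, 8, 6, 11, 13, 12]
end: lo=4, hi=4; arr = [4, 10, 8, 6, 11, 13, 12]

[4, 10, 8, 6, 11, 13, 12]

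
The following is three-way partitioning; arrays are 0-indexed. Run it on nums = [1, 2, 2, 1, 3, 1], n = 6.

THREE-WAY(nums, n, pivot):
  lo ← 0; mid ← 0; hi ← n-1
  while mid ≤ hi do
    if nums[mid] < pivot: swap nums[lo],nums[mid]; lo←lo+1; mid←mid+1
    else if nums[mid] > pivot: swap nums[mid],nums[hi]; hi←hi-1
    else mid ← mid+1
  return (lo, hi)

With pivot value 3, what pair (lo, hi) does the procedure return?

lo=0 mid=0 hi=5
1<3: swap(0,0), lo=1 mid=1 ⇒ [1, 2, 2, 1, 3, 1]
2<3: swap(1,1), lo=2 mid=2 ⇒ [1, 2, 2, 1, 3, 1]
2<3: swap(2,2), lo=3 mid=3 ⇒ [1, 2, 2, 1, 3, 1]
1<3: swap(3,3), lo=4 mid=4 ⇒ [1, 2, 2, 1, 3, 1]
3=3: mid=5
1<3: swap(4,5), lo=5 mid=6 ⇒ [1, 2, 2, 1, 1, 3]
done. lo=5 hi=5; nums=[1, 2, 2, 1, 1, 3]

(5, 5)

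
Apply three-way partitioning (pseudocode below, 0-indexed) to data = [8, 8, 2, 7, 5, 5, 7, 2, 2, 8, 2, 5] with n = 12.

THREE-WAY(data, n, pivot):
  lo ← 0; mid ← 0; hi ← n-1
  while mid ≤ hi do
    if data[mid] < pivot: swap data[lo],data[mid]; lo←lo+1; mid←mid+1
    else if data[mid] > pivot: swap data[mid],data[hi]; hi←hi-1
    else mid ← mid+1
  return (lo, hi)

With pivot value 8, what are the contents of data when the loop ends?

pivot = 8; lo=0, mid=0, hi=11
data[mid]=8=8: mid=1
data[mid]=8=8: mid=2
data[mid]=2<8: swap data[0],data[2]; lo=1,mid=3 → [2, 8, 8, 7, 5, 5, 7, 2, 2, 8, 2, 5]
data[mid]=7<8: swap data[1],data[3]; lo=2,mid=4 → [2, 7, 8, 8, 5, 5, 7, 2, 2, 8, 2, 5]
data[mid]=5<8: swap data[2],data[4]; lo=3,mid=5 → [2, 7, 5, 8, 8, 5, 7, 2, 2, 8, 2, 5]
data[mid]=5<8: swap data[3],data[5]; lo=4,mid=6 → [2, 7, 5, 5, 8, 8, 7, 2, 2, 8, 2, 5]
data[mid]=7<8: swap data[4],data[6]; lo=5,mid=7 → [2, 7, 5, 5, 7, 8, 8, 2, 2, 8, 2, 5]
data[mid]=2<8: swap data[5],data[7]; lo=6,mid=8 → [2, 7, 5, 5, 7, 2, 8, 8, 2, 8, 2, 5]
data[mid]=2<8: swap data[6],data[8]; lo=7,mid=9 → [2, 7, 5, 5, 7, 2, 2, 8, 8, 8, 2, 5]
data[mid]=8=8: mid=10
data[mid]=2<8: swap data[7],data[10]; lo=8,mid=11 → [2, 7, 5, 5, 7, 2, 2, 2, 8, 8, 8, 5]
data[mid]=5<8: swap data[8],data[11]; lo=9,mid=12 → [2, 7, 5, 5, 7, 2, 2, 2, 5, 8, 8, 8]
end: lo=9, hi=11; data = [2, 7, 5, 5, 7, 2, 2, 2, 5, 8, 8, 8]

[2, 7, 5, 5, 7, 2, 2, 2, 5, 8, 8, 8]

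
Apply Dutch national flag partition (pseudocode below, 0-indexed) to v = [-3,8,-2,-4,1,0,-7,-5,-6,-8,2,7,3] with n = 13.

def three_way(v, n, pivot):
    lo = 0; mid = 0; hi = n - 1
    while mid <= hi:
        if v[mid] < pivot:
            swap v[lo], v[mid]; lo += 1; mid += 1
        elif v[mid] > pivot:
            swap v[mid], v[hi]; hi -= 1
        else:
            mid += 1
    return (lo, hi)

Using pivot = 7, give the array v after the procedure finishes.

[-3,3,-2,-4,1,0,-7,-5,-6,-8,2,7,8]

pivot = 7; lo=0, mid=0, hi=12
v[mid]=-3<7: swap v[0],v[0]; lo=1,mid=1 → [-3,8,-2,-4,1,0,-7,-5,-6,-8,2,7,3]
v[mid]=8>7: swap v[1],v[12]; hi=11 → [-3,3,-2,-4,1,0,-7,-5,-6,-8,2,7,8]
v[mid]=3<7: swap v[1],v[1]; lo=2,mid=2 → [-3,3,-2,-4,1,0,-7,-5,-6,-8,2,7,8]
v[mid]=-2<7: swap v[2],v[2]; lo=3,mid=3 → [-3,3,-2,-4,1,0,-7,-5,-6,-8,2,7,8]
v[mid]=-4<7: swap v[3],v[3]; lo=4,mid=4 → [-3,3,-2,-4,1,0,-7,-5,-6,-8,2,7,8]
v[mid]=1<7: swap v[4],v[4]; lo=5,mid=5 → [-3,3,-2,-4,1,0,-7,-5,-6,-8,2,7,8]
v[mid]=0<7: swap v[5],v[5]; lo=6,mid=6 → [-3,3,-2,-4,1,0,-7,-5,-6,-8,2,7,8]
v[mid]=-7<7: swap v[6],v[6]; lo=7,mid=7 → [-3,3,-2,-4,1,0,-7,-5,-6,-8,2,7,8]
v[mid]=-5<7: swap v[7],v[7]; lo=8,mid=8 → [-3,3,-2,-4,1,0,-7,-5,-6,-8,2,7,8]
v[mid]=-6<7: swap v[8],v[8]; lo=9,mid=9 → [-3,3,-2,-4,1,0,-7,-5,-6,-8,2,7,8]
v[mid]=-8<7: swap v[9],v[9]; lo=10,mid=10 → [-3,3,-2,-4,1,0,-7,-5,-6,-8,2,7,8]
v[mid]=2<7: swap v[10],v[10]; lo=11,mid=11 → [-3,3,-2,-4,1,0,-7,-5,-6,-8,2,7,8]
v[mid]=7=7: mid=12
end: lo=11, hi=11; v = [-3,3,-2,-4,1,0,-7,-5,-6,-8,2,7,8]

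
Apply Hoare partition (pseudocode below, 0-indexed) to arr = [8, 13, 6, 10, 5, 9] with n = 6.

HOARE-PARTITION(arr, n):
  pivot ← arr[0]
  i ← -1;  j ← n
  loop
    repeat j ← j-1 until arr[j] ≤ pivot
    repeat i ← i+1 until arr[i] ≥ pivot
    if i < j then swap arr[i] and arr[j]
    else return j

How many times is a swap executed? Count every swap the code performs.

pivot = arr[0] = 8; i = -1, j = 6
j→4 (arr[4]=5≤8), i→0 (arr[0]=8≥8); i<j, swap → [5, 13, 6, 10, 8, 9]
j→2 (arr[2]=6≤8), i→1 (arr[1]=13≥8); i<j, swap → [5, 6, 13, 10, 8, 9]
j→1, i→2; i≥j, return j=1. arr = [5, 6, 13, 10, 8, 9]

2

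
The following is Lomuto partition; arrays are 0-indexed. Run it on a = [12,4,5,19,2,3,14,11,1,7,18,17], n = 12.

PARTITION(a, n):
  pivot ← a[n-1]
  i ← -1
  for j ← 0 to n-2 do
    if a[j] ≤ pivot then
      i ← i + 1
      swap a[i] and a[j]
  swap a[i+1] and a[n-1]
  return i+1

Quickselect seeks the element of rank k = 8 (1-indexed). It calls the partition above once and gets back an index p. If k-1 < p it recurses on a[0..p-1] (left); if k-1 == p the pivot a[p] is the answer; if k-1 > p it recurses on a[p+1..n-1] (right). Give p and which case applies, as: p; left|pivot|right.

pivot=17, i=-1
j=0: 12≤17, i=0, swap(0,0) ⇒ [12,4,5,19,2,3,14,11,1,7,18,17]
j=1: 4≤17, i=1, swap(1,1) ⇒ [12,4,5,19,2,3,14,11,1,7,18,17]
j=2: 5≤17, i=2, swap(2,2) ⇒ [12,4,5,19,2,3,14,11,1,7,18,17]
j=3: 19>17, skip
j=4: 2≤17, i=3, swap(3,4) ⇒ [12,4,5,2,19,3,14,11,1,7,18,17]
j=5: 3≤17, i=4, swap(4,5) ⇒ [12,4,5,2,3,19,14,11,1,7,18,17]
j=6: 14≤17, i=5, swap(5,6) ⇒ [12,4,5,2,3,14,19,11,1,7,18,17]
j=7: 11≤17, i=6, swap(6,7) ⇒ [12,4,5,2,3,14,11,19,1,7,18,17]
j=8: 1≤17, i=7, swap(7,8) ⇒ [12,4,5,2,3,14,11,1,19,7,18,17]
j=9: 7≤17, i=8, swap(8,9) ⇒ [12,4,5,2,3,14,11,1,7,19,18,17]
j=10: 18>17, skip
swap(9,11) ⇒ [12,4,5,2,3,14,11,1,7,17,18,19]; return 9
p = 9; k-1 = 7 < 9 ⇒ left

9; left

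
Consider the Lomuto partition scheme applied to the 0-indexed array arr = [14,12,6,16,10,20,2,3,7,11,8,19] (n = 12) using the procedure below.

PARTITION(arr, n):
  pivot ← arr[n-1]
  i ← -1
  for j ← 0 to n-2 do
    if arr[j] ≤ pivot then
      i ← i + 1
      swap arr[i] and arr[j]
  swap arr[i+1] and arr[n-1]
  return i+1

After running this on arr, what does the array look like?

[14,12,6,16,10,2,3,7,11,8,19,20]

pivot = arr[11] = 19; i = -1
j=0: arr[0]=14 ≤ 19 → i=0, swap arr[0],arr[0] (no change) → [14,12,6,16,10,20,2,3,7,11,8,19]
j=1: arr[1]=12 ≤ 19 → i=1, swap arr[1],arr[1] (no change) → [14,12,6,16,10,20,2,3,7,11,8,19]
j=2: arr[2]=6 ≤ 19 → i=2, swap arr[2],arr[2] (no change) → [14,12,6,16,10,20,2,3,7,11,8,19]
j=3: arr[3]=16 ≤ 19 → i=3, swap arr[3],arr[3] (no change) → [14,12,6,16,10,20,2,3,7,11,8,19]
j=4: arr[4]=10 ≤ 19 → i=4, swap arr[4],arr[4] (no change) → [14,12,6,16,10,20,2,3,7,11,8,19]
j=5: arr[5]=20 > 19 → no swap
j=6: arr[6]=2 ≤ 19 → i=5, swap arr[5],arr[6] → [14,12,6,16,10,2,20,3,7,11,8,19]
j=7: arr[7]=3 ≤ 19 → i=6, swap arr[6],arr[7] → [14,12,6,16,10,2,3,20,7,11,8,19]
j=8: arr[8]=7 ≤ 19 → i=7, swap arr[7],arr[8] → [14,12,6,16,10,2,3,7,20,11,8,19]
j=9: arr[9]=11 ≤ 19 → i=8, swap arr[8],arr[9] → [14,12,6,16,10,2,3,7,11,20,8,19]
j=10: arr[10]=8 ≤ 19 → i=9, swap arr[9],arr[10] → [14,12,6,16,10,2,3,7,11,8,20,19]
final swap arr[10],arr[11] → [14,12,6,16,10,2,3,7,11,8,19,20]; return 10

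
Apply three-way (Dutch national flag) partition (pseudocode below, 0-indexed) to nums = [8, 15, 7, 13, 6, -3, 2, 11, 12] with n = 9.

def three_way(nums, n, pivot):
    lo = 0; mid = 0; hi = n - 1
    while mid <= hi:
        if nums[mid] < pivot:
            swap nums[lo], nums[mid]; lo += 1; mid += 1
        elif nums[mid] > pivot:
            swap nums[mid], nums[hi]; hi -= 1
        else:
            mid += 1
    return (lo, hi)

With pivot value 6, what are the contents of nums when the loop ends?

[2, -3, 6, 13, 7, 15, 11, 12, 8]

lo=0 mid=0 hi=8
8>6: swap(0,8), hi=7 ⇒ [12, 15, 7, 13, 6, -3, 2, 11, 8]
12>6: swap(0,7), hi=6 ⇒ [11, 15, 7, 13, 6, -3, 2, 12, 8]
11>6: swap(0,6), hi=5 ⇒ [2, 15, 7, 13, 6, -3, 11, 12, 8]
2<6: swap(0,0), lo=1 mid=1 ⇒ [2, 15, 7, 13, 6, -3, 11, 12, 8]
15>6: swap(1,5), hi=4 ⇒ [2, -3, 7, 13, 6, 15, 11, 12, 8]
-3<6: swap(1,1), lo=2 mid=2 ⇒ [2, -3, 7, 13, 6, 15, 11, 12, 8]
7>6: swap(2,4), hi=3 ⇒ [2, -3, 6, 13, 7, 15, 11, 12, 8]
6=6: mid=3
13>6: swap(3,3), hi=2 ⇒ [2, -3, 6, 13, 7, 15, 11, 12, 8]
done. lo=2 hi=2; nums=[2, -3, 6, 13, 7, 15, 11, 12, 8]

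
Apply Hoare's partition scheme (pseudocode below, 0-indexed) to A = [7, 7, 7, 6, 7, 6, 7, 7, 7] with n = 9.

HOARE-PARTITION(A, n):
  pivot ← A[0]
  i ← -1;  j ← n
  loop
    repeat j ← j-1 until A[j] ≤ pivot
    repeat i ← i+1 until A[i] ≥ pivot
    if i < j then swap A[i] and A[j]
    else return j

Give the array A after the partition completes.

[7, 7, 7, 6, 6, 7, 7, 7, 7]

pivot = A[0] = 7; i = -1, j = 9
j→8 (A[8]=7≤7), i→0 (A[0]=7≥7); i<j, swap → [7, 7, 7, 6, 7, 6, 7, 7, 7]
j→7 (A[7]=7≤7), i→1 (A[1]=7≥7); i<j, swap → [7, 7, 7, 6, 7, 6, 7, 7, 7]
j→6 (A[6]=7≤7), i→2 (A[2]=7≥7); i<j, swap → [7, 7, 7, 6, 7, 6, 7, 7, 7]
j→5 (A[5]=6≤7), i→4 (A[4]=7≥7); i<j, swap → [7, 7, 7, 6, 6, 7, 7, 7, 7]
j→4, i→5; i≥j, return j=4. A = [7, 7, 7, 6, 6, 7, 7, 7, 7]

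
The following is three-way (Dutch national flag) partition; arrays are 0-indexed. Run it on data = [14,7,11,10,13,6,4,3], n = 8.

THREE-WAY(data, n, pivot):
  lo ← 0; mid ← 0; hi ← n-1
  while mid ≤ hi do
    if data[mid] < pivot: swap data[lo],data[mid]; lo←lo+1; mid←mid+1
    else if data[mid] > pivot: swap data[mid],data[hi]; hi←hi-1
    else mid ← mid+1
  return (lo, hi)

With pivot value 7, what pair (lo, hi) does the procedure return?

(3, 3)

pivot = 7; lo=0, mid=0, hi=7
data[mid]=14>7: swap data[0],data[7]; hi=6 → [3,7,11,10,13,6,4,14]
data[mid]=3<7: swap data[0],data[0]; lo=1,mid=1 → [3,7,11,10,13,6,4,14]
data[mid]=7=7: mid=2
data[mid]=11>7: swap data[2],data[6]; hi=5 → [3,7,4,10,13,6,11,14]
data[mid]=4<7: swap data[1],data[2]; lo=2,mid=3 → [3,4,7,10,13,6,11,14]
data[mid]=10>7: swap data[3],data[5]; hi=4 → [3,4,7,6,13,10,11,14]
data[mid]=6<7: swap data[2],data[3]; lo=3,mid=4 → [3,4,6,7,13,10,11,14]
data[mid]=13>7: swap data[4],data[4]; hi=3 → [3,4,6,7,13,10,11,14]
end: lo=3, hi=3; data = [3,4,6,7,13,10,11,14]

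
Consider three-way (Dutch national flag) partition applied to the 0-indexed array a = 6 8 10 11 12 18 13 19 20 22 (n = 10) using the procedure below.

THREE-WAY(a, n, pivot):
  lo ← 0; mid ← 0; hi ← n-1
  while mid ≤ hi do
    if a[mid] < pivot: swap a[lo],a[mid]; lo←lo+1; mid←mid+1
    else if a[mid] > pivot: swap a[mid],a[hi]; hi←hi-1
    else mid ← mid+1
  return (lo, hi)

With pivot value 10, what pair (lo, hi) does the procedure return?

pivot = 10; lo=0, mid=0, hi=9
a[mid]=6<10: swap a[0],a[0]; lo=1,mid=1 → 6 8 10 11 12 18 13 19 20 22
a[mid]=8<10: swap a[1],a[1]; lo=2,mid=2 → 6 8 10 11 12 18 13 19 20 22
a[mid]=10=10: mid=3
a[mid]=11>10: swap a[3],a[9]; hi=8 → 6 8 10 22 12 18 13 19 20 11
a[mid]=22>10: swap a[3],a[8]; hi=7 → 6 8 10 20 12 18 13 19 22 11
a[mid]=20>10: swap a[3],a[7]; hi=6 → 6 8 10 19 12 18 13 20 22 11
a[mid]=19>10: swap a[3],a[6]; hi=5 → 6 8 10 13 12 18 19 20 22 11
a[mid]=13>10: swap a[3],a[5]; hi=4 → 6 8 10 18 12 13 19 20 22 11
a[mid]=18>10: swap a[3],a[4]; hi=3 → 6 8 10 12 18 13 19 20 22 11
a[mid]=12>10: swap a[3],a[3]; hi=2 → 6 8 10 12 18 13 19 20 22 11
end: lo=2, hi=2; a = 6 8 10 12 18 13 19 20 22 11

(2, 2)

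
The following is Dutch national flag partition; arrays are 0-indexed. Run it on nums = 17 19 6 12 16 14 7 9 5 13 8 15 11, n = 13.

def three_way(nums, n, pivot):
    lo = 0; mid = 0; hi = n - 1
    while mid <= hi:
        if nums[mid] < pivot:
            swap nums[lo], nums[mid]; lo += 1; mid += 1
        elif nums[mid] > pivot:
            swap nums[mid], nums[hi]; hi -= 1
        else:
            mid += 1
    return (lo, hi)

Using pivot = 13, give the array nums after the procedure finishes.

pivot = 13; lo=0, mid=0, hi=12
nums[mid]=17>13: swap nums[0],nums[12]; hi=11 → 11 19 6 12 16 14 7 9 5 13 8 15 17
nums[mid]=11<13: swap nums[0],nums[0]; lo=1,mid=1 → 11 19 6 12 16 14 7 9 5 13 8 15 17
nums[mid]=19>13: swap nums[1],nums[11]; hi=10 → 11 15 6 12 16 14 7 9 5 13 8 19 17
nums[mid]=15>13: swap nums[1],nums[10]; hi=9 → 11 8 6 12 16 14 7 9 5 13 15 19 17
nums[mid]=8<13: swap nums[1],nums[1]; lo=2,mid=2 → 11 8 6 12 16 14 7 9 5 13 15 19 17
nums[mid]=6<13: swap nums[2],nums[2]; lo=3,mid=3 → 11 8 6 12 16 14 7 9 5 13 15 19 17
nums[mid]=12<13: swap nums[3],nums[3]; lo=4,mid=4 → 11 8 6 12 16 14 7 9 5 13 15 19 17
nums[mid]=16>13: swap nums[4],nums[9]; hi=8 → 11 8 6 12 13 14 7 9 5 16 15 19 17
nums[mid]=13=13: mid=5
nums[mid]=14>13: swap nums[5],nums[8]; hi=7 → 11 8 6 12 13 5 7 9 14 16 15 19 17
nums[mid]=5<13: swap nums[4],nums[5]; lo=5,mid=6 → 11 8 6 12 5 13 7 9 14 16 15 19 17
nums[mid]=7<13: swap nums[5],nums[6]; lo=6,mid=7 → 11 8 6 12 5 7 13 9 14 16 15 19 17
nums[mid]=9<13: swap nums[6],nums[7]; lo=7,mid=8 → 11 8 6 12 5 7 9 13 14 16 15 19 17
end: lo=7, hi=7; nums = 11 8 6 12 5 7 9 13 14 16 15 19 17

11 8 6 12 5 7 9 13 14 16 15 19 17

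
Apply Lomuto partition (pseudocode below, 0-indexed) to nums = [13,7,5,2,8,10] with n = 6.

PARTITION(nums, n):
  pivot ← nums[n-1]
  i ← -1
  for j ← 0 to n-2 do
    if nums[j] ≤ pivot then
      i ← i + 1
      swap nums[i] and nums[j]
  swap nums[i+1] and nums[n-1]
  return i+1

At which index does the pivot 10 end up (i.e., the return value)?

pivot = nums[5] = 10; i = -1
j=0: nums[0]=13 > 10 → no swap
j=1: nums[1]=7 ≤ 10 → i=0, swap nums[0],nums[1] → [7,13,5,2,8,10]
j=2: nums[2]=5 ≤ 10 → i=1, swap nums[1],nums[2] → [7,5,13,2,8,10]
j=3: nums[3]=2 ≤ 10 → i=2, swap nums[2],nums[3] → [7,5,2,13,8,10]
j=4: nums[4]=8 ≤ 10 → i=3, swap nums[3],nums[4] → [7,5,2,8,13,10]
final swap nums[4],nums[5] → [7,5,2,8,10,13]; return 4

4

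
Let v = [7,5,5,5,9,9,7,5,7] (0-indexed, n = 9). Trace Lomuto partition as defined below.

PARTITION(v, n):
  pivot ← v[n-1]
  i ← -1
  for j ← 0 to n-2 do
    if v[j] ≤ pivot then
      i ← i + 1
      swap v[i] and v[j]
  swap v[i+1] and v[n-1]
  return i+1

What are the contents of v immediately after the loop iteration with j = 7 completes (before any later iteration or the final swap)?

pivot = v[8] = 7; i = -1
j=0: v[0]=7 ≤ 7 → i=0, swap v[0],v[0] (no change) → [7,5,5,5,9,9,7,5,7]
j=1: v[1]=5 ≤ 7 → i=1, swap v[1],v[1] (no change) → [7,5,5,5,9,9,7,5,7]
j=2: v[2]=5 ≤ 7 → i=2, swap v[2],v[2] (no change) → [7,5,5,5,9,9,7,5,7]
j=3: v[3]=5 ≤ 7 → i=3, swap v[3],v[3] (no change) → [7,5,5,5,9,9,7,5,7]
j=4: v[4]=9 > 7 → no swap
j=5: v[5]=9 > 7 → no swap
j=6: v[6]=7 ≤ 7 → i=4, swap v[4],v[6] → [7,5,5,5,7,9,9,5,7]
j=7: v[7]=5 ≤ 7 → i=5, swap v[5],v[7] → [7,5,5,5,7,5,9,9,7]
(after j=7) v = [7,5,5,5,7,5,9,9,7]

[7,5,5,5,7,5,9,9,7]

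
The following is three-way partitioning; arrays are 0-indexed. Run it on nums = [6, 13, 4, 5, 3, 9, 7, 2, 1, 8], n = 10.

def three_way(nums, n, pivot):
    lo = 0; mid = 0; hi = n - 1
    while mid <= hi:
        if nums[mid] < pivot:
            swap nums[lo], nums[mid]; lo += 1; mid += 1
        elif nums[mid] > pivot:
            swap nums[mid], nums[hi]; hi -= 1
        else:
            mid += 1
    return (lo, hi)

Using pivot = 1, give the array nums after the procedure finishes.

lo=0 mid=0 hi=9
6>1: swap(0,9), hi=8 ⇒ [8, 13, 4, 5, 3, 9, 7, 2, 1, 6]
8>1: swap(0,8), hi=7 ⇒ [1, 13, 4, 5, 3, 9, 7, 2, 8, 6]
1=1: mid=1
13>1: swap(1,7), hi=6 ⇒ [1, 2, 4, 5, 3, 9, 7, 13, 8, 6]
2>1: swap(1,6), hi=5 ⇒ [1, 7, 4, 5, 3, 9, 2, 13, 8, 6]
7>1: swap(1,5), hi=4 ⇒ [1, 9, 4, 5, 3, 7, 2, 13, 8, 6]
9>1: swap(1,4), hi=3 ⇒ [1, 3, 4, 5, 9, 7, 2, 13, 8, 6]
3>1: swap(1,3), hi=2 ⇒ [1, 5, 4, 3, 9, 7, 2, 13, 8, 6]
5>1: swap(1,2), hi=1 ⇒ [1, 4, 5, 3, 9, 7, 2, 13, 8, 6]
4>1: swap(1,1), hi=0 ⇒ [1, 4, 5, 3, 9, 7, 2, 13, 8, 6]
done. lo=0 hi=0; nums=[1, 4, 5, 3, 9, 7, 2, 13, 8, 6]

[1, 4, 5, 3, 9, 7, 2, 13, 8, 6]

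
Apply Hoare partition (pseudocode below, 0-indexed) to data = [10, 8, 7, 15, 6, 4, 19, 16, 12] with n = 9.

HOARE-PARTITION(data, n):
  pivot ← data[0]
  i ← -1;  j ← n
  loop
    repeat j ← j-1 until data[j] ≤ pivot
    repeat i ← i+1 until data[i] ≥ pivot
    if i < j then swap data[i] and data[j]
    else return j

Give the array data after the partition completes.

[4, 8, 7, 6, 15, 10, 19, 16, 12]

pivot=10
j stops at 5 (4), i stops at 0 (10); swap ⇒ [4, 8, 7, 15, 6, 10, 19, 16, 12]
j stops at 4 (6), i stops at 3 (15); swap ⇒ [4, 8, 7, 6, 15, 10, 19, 16, 12]
j stops at 3, i stops at 4; i≥j ⇒ return 3. data=[4, 8, 7, 6, 15, 10, 19, 16, 12]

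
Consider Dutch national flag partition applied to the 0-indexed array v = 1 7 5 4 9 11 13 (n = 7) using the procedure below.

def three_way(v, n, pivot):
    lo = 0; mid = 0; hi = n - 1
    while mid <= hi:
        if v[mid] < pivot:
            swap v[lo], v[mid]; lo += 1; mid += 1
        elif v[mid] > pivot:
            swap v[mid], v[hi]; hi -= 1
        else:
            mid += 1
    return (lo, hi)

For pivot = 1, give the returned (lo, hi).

(0, 0)

lo=0 mid=0 hi=6
1=1: mid=1
7>1: swap(1,6), hi=5 ⇒ 1 13 5 4 9 11 7
13>1: swap(1,5), hi=4 ⇒ 1 11 5 4 9 13 7
11>1: swap(1,4), hi=3 ⇒ 1 9 5 4 11 13 7
9>1: swap(1,3), hi=2 ⇒ 1 4 5 9 11 13 7
4>1: swap(1,2), hi=1 ⇒ 1 5 4 9 11 13 7
5>1: swap(1,1), hi=0 ⇒ 1 5 4 9 11 13 7
done. lo=0 hi=0; v=1 5 4 9 11 13 7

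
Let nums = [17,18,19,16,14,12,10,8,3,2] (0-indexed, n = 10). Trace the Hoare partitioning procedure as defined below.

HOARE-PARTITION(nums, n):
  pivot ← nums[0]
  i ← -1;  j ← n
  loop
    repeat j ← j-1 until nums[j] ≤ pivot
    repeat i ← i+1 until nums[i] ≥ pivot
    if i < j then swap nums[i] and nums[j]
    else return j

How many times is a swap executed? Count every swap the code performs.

3

pivot = nums[0] = 17; i = -1, j = 10
j→9 (nums[9]=2≤17), i→0 (nums[0]=17≥17); i<j, swap → [2,18,19,16,14,12,10,8,3,17]
j→8 (nums[8]=3≤17), i→1 (nums[1]=18≥17); i<j, swap → [2,3,19,16,14,12,10,8,18,17]
j→7 (nums[7]=8≤17), i→2 (nums[2]=19≥17); i<j, swap → [2,3,8,16,14,12,10,19,18,17]
j→6, i→7; i≥j, return j=6. nums = [2,3,8,16,14,12,10,19,18,17]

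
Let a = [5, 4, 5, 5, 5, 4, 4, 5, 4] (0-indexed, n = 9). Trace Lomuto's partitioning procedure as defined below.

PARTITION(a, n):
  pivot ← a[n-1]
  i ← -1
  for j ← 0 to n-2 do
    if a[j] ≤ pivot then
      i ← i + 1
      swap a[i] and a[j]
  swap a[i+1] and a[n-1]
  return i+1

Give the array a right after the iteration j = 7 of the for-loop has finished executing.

pivot=4, i=-1
j=0: 5>4, skip
j=1: 4≤4, i=0, swap(0,1) ⇒ [4, 5, 5, 5, 5, 4, 4, 5, 4]
j=2: 5>4, skip
j=3: 5>4, skip
j=4: 5>4, skip
j=5: 4≤4, i=1, swap(1,5) ⇒ [4, 4, 5, 5, 5, 5, 4, 5, 4]
j=6: 4≤4, i=2, swap(2,6) ⇒ [4, 4, 4, 5, 5, 5, 5, 5, 4]
j=7: 5>4, skip
(after j=7) a = [4, 4, 4, 5, 5, 5, 5, 5, 4]

[4, 4, 4, 5, 5, 5, 5, 5, 4]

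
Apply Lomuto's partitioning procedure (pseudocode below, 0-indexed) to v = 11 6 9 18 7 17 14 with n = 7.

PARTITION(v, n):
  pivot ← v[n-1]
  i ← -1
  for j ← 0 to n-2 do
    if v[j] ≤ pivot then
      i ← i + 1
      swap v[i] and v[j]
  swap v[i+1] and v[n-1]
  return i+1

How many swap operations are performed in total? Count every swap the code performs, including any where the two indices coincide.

pivot = v[6] = 14; i = -1
j=0: v[0]=11 ≤ 14 → i=0, swap v[0],v[0] (no change) → 11 6 9 18 7 17 14
j=1: v[1]=6 ≤ 14 → i=1, swap v[1],v[1] (no change) → 11 6 9 18 7 17 14
j=2: v[2]=9 ≤ 14 → i=2, swap v[2],v[2] (no change) → 11 6 9 18 7 17 14
j=3: v[3]=18 > 14 → no swap
j=4: v[4]=7 ≤ 14 → i=3, swap v[3],v[4] → 11 6 9 7 18 17 14
j=5: v[5]=17 > 14 → no swap
final swap v[4],v[6] → 11 6 9 7 14 17 18; return 4

5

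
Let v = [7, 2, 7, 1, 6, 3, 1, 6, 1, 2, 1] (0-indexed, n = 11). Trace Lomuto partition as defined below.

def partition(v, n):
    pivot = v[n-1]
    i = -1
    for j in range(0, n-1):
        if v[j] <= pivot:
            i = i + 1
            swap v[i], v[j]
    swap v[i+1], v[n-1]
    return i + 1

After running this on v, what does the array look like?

[1, 1, 1, 1, 6, 3, 2, 6, 7, 2, 7]

pivot=1, i=-1
j=0: 7>1, skip
j=1: 2>1, skip
j=2: 7>1, skip
j=3: 1≤1, i=0, swap(0,3) ⇒ [1, 2, 7, 7, 6, 3, 1, 6, 1, 2, 1]
j=4: 6>1, skip
j=5: 3>1, skip
j=6: 1≤1, i=1, swap(1,6) ⇒ [1, 1, 7, 7, 6, 3, 2, 6, 1, 2, 1]
j=7: 6>1, skip
j=8: 1≤1, i=2, swap(2,8) ⇒ [1, 1, 1, 7, 6, 3, 2, 6, 7, 2, 1]
j=9: 2>1, skip
swap(3,10) ⇒ [1, 1, 1, 1, 6, 3, 2, 6, 7, 2, 7]; return 3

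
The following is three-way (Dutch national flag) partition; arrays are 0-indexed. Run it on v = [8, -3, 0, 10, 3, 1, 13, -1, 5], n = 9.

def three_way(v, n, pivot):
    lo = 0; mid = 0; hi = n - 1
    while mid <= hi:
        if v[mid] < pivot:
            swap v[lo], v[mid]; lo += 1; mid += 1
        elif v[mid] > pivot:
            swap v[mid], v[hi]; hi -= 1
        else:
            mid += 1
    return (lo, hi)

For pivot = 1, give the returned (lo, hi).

lo=0 mid=0 hi=8
8>1: swap(0,8), hi=7 ⇒ [5, -3, 0, 10, 3, 1, 13, -1, 8]
5>1: swap(0,7), hi=6 ⇒ [-1, -3, 0, 10, 3, 1, 13, 5, 8]
-1<1: swap(0,0), lo=1 mid=1 ⇒ [-1, -3, 0, 10, 3, 1, 13, 5, 8]
-3<1: swap(1,1), lo=2 mid=2 ⇒ [-1, -3, 0, 10, 3, 1, 13, 5, 8]
0<1: swap(2,2), lo=3 mid=3 ⇒ [-1, -3, 0, 10, 3, 1, 13, 5, 8]
10>1: swap(3,6), hi=5 ⇒ [-1, -3, 0, 13, 3, 1, 10, 5, 8]
13>1: swap(3,5), hi=4 ⇒ [-1, -3, 0, 1, 3, 13, 10, 5, 8]
1=1: mid=4
3>1: swap(4,4), hi=3 ⇒ [-1, -3, 0, 1, 3, 13, 10, 5, 8]
done. lo=3 hi=3; v=[-1, -3, 0, 1, 3, 13, 10, 5, 8]

(3, 3)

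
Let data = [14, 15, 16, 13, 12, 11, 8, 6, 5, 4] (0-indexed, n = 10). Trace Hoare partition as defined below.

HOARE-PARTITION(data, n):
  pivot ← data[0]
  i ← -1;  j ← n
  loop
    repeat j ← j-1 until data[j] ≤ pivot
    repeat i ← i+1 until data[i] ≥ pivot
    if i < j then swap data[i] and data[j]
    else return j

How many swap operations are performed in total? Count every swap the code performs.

3

pivot = data[0] = 14; i = -1, j = 10
j→9 (data[9]=4≤14), i→0 (data[0]=14≥14); i<j, swap → [4, 15, 16, 13, 12, 11, 8, 6, 5, 14]
j→8 (data[8]=5≤14), i→1 (data[1]=15≥14); i<j, swap → [4, 5, 16, 13, 12, 11, 8, 6, 15, 14]
j→7 (data[7]=6≤14), i→2 (data[2]=16≥14); i<j, swap → [4, 5, 6, 13, 12, 11, 8, 16, 15, 14]
j→6, i→7; i≥j, return j=6. data = [4, 5, 6, 13, 12, 11, 8, 16, 15, 14]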